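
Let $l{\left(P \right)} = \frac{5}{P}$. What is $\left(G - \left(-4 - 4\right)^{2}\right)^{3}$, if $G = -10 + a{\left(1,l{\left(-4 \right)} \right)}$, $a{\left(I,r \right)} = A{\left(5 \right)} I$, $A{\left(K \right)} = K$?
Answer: $-328509$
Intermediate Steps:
$a{\left(I,r \right)} = 5 I$
$G = -5$ ($G = -10 + 5 \cdot 1 = -10 + 5 = -5$)
$\left(G - \left(-4 - 4\right)^{2}\right)^{3} = \left(-5 - \left(-4 - 4\right)^{2}\right)^{3} = \left(-5 - \left(-8\right)^{2}\right)^{3} = \left(-5 - 64\right)^{3} = \left(-69\right)^{3} = -328509$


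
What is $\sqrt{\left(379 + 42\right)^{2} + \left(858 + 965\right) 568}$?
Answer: $3 \sqrt{134745} \approx 1101.2$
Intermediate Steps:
$\sqrt{\left(379 + 42\right)^{2} + \left(858 + 965\right) 568} = \sqrt{421^{2} + 1823 \cdot 568} = \sqrt{177241 + 1035464} = \sqrt{1212705} = 3 \sqrt{134745}$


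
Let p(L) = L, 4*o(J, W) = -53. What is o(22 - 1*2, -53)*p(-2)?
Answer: 53/2 ≈ 26.500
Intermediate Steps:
o(J, W) = -53/4 (o(J, W) = (¼)*(-53) = -53/4)
o(22 - 1*2, -53)*p(-2) = -53/4*(-2) = 53/2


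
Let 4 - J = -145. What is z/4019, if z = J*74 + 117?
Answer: 11143/4019 ≈ 2.7726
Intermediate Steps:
J = 149 (J = 4 - 1*(-145) = 4 + 145 = 149)
z = 11143 (z = 149*74 + 117 = 11026 + 117 = 11143)
z/4019 = 11143/4019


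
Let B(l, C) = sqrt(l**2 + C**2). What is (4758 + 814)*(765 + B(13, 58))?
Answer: 4262580 + 5572*sqrt(3533) ≈ 4.5938e+6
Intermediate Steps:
B(l, C) = sqrt(C**2 + l**2)
(4758 + 814)*(765 + B(13, 58)) = (4758 + 814)*(765 + sqrt(58**2 + 13**2)) = 5572*(765 + sqrt(3364 + 169)) = 5572*(765 + sqrt(3533)) = 4262580 + 5572*sqrt(3533)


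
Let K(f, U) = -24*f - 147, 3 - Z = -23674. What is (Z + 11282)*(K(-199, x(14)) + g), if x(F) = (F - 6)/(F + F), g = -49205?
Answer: -1558332384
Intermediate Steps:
Z = 23677 (Z = 3 - 1*(-23674) = 3 + 23674 = 23677)
x(F) = (-6 + F)/(2*F) (x(F) = (-6 + F)/((2*F)) = (-6 + F)*(1/(2*F)) = (-6 + F)/(2*F))
K(f, U) = -147 - 24*f
(Z + 11282)*(K(-199, x(14)) + g) = (23677 + 11282)*((-147 - 24*(-199)) - 49205) = 34959*((-147 + 4776) - 49205) = 34959*(4629 - 49205) = 34959*(-44576) = -1558332384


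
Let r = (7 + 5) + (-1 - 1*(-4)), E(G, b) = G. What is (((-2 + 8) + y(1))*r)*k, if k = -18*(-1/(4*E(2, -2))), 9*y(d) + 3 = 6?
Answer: 855/4 ≈ 213.75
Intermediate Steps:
y(d) = ⅓ (y(d) = -⅓ + (⅑)*6 = -⅓ + ⅔ = ⅓)
r = 15 (r = 12 + (-1 + 4) = 12 + 3 = 15)
k = 9/4 (k = -18/((-4*2)) = -18/(-8) = -18*(-⅛) = 9/4 ≈ 2.2500)
(((-2 + 8) + y(1))*r)*k = (((-2 + 8) + ⅓)*15)*(9/4) = ((6 + ⅓)*15)*(9/4) = ((19/3)*15)*(9/4) = 95*(9/4) = 855/4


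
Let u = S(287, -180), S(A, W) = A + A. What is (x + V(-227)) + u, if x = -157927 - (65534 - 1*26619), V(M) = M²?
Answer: -144739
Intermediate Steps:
S(A, W) = 2*A
x = -196842 (x = -157927 - (65534 - 26619) = -157927 - 1*38915 = -157927 - 38915 = -196842)
u = 574 (u = 2*287 = 574)
(x + V(-227)) + u = (-196842 + (-227)²) + 574 = (-196842 + 51529) + 574 = -145313 + 574 = -144739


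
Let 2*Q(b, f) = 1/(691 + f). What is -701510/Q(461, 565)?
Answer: -1762193120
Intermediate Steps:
Q(b, f) = 1/(2*(691 + f))
-701510/Q(461, 565) = -701510/(1/(2*(691 + 565))) = -701510/((½)/1256) = -701510/((½)*(1/1256)) = -701510/1/2512 = -701510*2512 = -1762193120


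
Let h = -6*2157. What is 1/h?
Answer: -1/12942 ≈ -7.7268e-5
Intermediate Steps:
h = -12942
1/h = 1/(-12942) = -1/12942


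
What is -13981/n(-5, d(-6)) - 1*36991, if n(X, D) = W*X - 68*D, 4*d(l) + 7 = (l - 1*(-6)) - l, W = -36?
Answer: -7301208/197 ≈ -37062.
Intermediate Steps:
d(l) = -1/4 (d(l) = -7/4 + ((l - 1*(-6)) - l)/4 = -7/4 + ((l + 6) - l)/4 = -7/4 + ((6 + l) - l)/4 = -7/4 + (1/4)*6 = -7/4 + 3/2 = -1/4)
n(X, D) = -68*D - 36*X (n(X, D) = -36*X - 68*D = -68*D - 36*X)
-13981/n(-5, d(-6)) - 1*36991 = -13981/(-68*(-1/4) - 36*(-5)) - 1*36991 = -13981/(17 + 180) - 36991 = -13981/197 - 36991 = -7301208/197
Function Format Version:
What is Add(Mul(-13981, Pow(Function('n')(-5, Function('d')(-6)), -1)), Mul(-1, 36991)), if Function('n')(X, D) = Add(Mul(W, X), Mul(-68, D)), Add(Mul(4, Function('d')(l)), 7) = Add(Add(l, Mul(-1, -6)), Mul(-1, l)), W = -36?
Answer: Rational(-7301208, 197) ≈ -37062.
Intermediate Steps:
Function('d')(l) = Rational(-1, 4) (Function('d')(l) = Add(Rational(-7, 4), Mul(Rational(1, 4), Add(Add(l, Mul(-1, -6)), Mul(-1, l)))) = Add(Rational(-7, 4), Mul(Rational(1, 4), Add(Add(l, 6), Mul(-1, l)))) = Add(Rational(-7, 4), Mul(Rational(1, 4), Add(Add(6, l), Mul(-1, l)))) = Add(Rational(-7, 4), Mul(Rational(1, 4), 6)) = Add(Rational(-7, 4), Rational(3, 2)) = Rational(-1, 4))
Function('n')(X, D) = Add(Mul(-68, D), Mul(-36, X)) (Function('n')(X, D) = Add(Mul(-36, X), Mul(-68, D)) = Add(Mul(-68, D), Mul(-36, X)))
Add(Mul(-13981, Pow(Function('n')(-5, Function('d')(-6)), -1)), Mul(-1, 36991)) = Add(Mul(-13981, Pow(Add(Mul(-68, Rational(-1, 4)), Mul(-36, -5)), -1)), Mul(-1, 36991)) = Add(Mul(-13981, Pow(Add(17, 180), -1)), -36991) = Add(Mul(-13981, Pow(197, -1)), -36991) = Add(Mul(-13981, Rational(1, 197)), -36991) = Add(Rational(-13981, 197), -36991) = Rational(-7301208, 197)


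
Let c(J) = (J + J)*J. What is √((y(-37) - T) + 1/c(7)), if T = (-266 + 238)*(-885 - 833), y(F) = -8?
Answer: 5*I*√377198/14 ≈ 219.34*I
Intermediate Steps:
T = 48104 (T = -28*(-1718) = 48104)
c(J) = 2*J² (c(J) = (2*J)*J = 2*J²)
√((y(-37) - T) + 1/c(7)) = √((-8 - 1*48104) + 1/(2*7²)) = √((-8 - 48104) + 1/(2*49)) = √(-48112 + 1/98) = √(-4714975/98) = 5*I*√377198/14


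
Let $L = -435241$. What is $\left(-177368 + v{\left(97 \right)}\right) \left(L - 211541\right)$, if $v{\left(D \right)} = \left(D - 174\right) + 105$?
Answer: $114700319880$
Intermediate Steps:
$v{\left(D \right)} = -69 + D$ ($v{\left(D \right)} = \left(-174 + D\right) + 105 = -69 + D$)
$\left(-177368 + v{\left(97 \right)}\right) \left(L - 211541\right) = \left(-177368 + \left(-69 + 97\right)\right) \left(-435241 - 211541\right) = \left(-177368 + 28\right) \left(-646782\right) = \left(-177340\right) \left(-646782\right) = 114700319880$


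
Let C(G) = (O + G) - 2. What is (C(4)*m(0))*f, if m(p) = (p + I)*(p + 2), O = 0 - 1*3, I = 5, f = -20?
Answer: 200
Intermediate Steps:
O = -3 (O = 0 - 3 = -3)
C(G) = -5 + G (C(G) = (-3 + G) - 2 = -5 + G)
m(p) = (2 + p)*(5 + p) (m(p) = (p + 5)*(p + 2) = (5 + p)*(2 + p) = (2 + p)*(5 + p))
(C(4)*m(0))*f = ((-5 + 4)*(10 + 0² + 7*0))*(-20) = -(10 + 0 + 0)*(-20) = -1*10*(-20) = -10*(-20) = 200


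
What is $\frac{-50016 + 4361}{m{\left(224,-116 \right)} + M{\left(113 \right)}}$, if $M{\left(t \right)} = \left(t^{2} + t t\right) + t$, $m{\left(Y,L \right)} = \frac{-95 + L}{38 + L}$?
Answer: $- \frac{3561090}{2000989} \approx -1.7797$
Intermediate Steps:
$m{\left(Y,L \right)} = \frac{-95 + L}{38 + L}$
$M{\left(t \right)} = t + 2 t^{2}$ ($M{\left(t \right)} = \left(t^{2} + t^{2}\right) + t = 2 t^{2} + t = t + 2 t^{2}$)
$\frac{-50016 + 4361}{m{\left(224,-116 \right)} + M{\left(113 \right)}} = \frac{-50016 + 4361}{\frac{-95 - 116}{38 - 116} + 113 \left(1 + 2 \cdot 113\right)} = - \frac{45655}{\frac{1}{-78} \left(-211\right) + 113 \left(1 + 226\right)} = - \frac{45655}{\left(- \frac{1}{78}\right) \left(-211\right) + 113 \cdot 227} = - \frac{45655}{\frac{211}{78} + 25651} = - \frac{45655}{\frac{2000989}{78}} = \left(-45655\right) \frac{78}{2000989} = - \frac{3561090}{2000989}$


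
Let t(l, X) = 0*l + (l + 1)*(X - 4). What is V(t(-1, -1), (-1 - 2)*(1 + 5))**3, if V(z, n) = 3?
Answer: 27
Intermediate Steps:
t(l, X) = (1 + l)*(-4 + X) (t(l, X) = 0 + (1 + l)*(-4 + X) = (1 + l)*(-4 + X))
V(t(-1, -1), (-1 - 2)*(1 + 5))**3 = 3**3 = 27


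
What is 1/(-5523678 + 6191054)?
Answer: 1/667376 ≈ 1.4984e-6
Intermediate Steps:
1/(-5523678 + 6191054) = 1/667376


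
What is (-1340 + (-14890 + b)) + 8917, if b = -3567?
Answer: -10880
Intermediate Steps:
(-1340 + (-14890 + b)) + 8917 = (-1340 + (-14890 - 3567)) + 8917 = (-1340 - 18457) + 8917 = -19797 + 8917 = -10880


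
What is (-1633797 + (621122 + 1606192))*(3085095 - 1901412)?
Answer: 702535983111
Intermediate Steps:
(-1633797 + (621122 + 1606192))*(3085095 - 1901412) = (-1633797 + 2227314)*1183683 = 593517*1183683 = 702535983111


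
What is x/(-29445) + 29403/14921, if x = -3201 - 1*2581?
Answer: 952044557/439348845 ≈ 2.1669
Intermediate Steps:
x = -5782 (x = -3201 - 2581 = -5782)
x/(-29445) + 29403/14921 = -5782/(-29445) + 29403/14921 = -5782*(-1/29445) + 29403*(1/14921) = 5782/29445 + 29403/14921 = 952044557/439348845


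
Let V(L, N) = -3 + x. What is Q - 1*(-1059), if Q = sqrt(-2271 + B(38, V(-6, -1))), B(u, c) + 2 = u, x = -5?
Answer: 1059 + I*sqrt(2235) ≈ 1059.0 + 47.276*I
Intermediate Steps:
V(L, N) = -8 (V(L, N) = -3 - 5 = -8)
B(u, c) = -2 + u
Q = I*sqrt(2235) (Q = sqrt(-2271 + (-2 + 38)) = sqrt(-2271 + 36) = sqrt(-2235) = I*sqrt(2235) ≈ 47.276*I)
Q - 1*(-1059) = I*sqrt(2235) - 1*(-1059) = I*sqrt(2235) + 1059 = 1059 + I*sqrt(2235)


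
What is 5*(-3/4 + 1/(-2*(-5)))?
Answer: -13/4 ≈ -3.2500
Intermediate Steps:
5*(-3/4 + 1/(-2*(-5))) = 5*(-3*1/4 - 1/2*(-1/5)) = 5*(-3/4 + 1/10) = 5*(-13/20) = -13/4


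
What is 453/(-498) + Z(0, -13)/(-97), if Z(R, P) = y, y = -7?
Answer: -13485/16102 ≈ -0.83747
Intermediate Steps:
Z(R, P) = -7
453/(-498) + Z(0, -13)/(-97) = 453/(-498) - 7/(-97) = 453*(-1/498) - 7*(-1/97) = -151/166 + 7/97 = -13485/16102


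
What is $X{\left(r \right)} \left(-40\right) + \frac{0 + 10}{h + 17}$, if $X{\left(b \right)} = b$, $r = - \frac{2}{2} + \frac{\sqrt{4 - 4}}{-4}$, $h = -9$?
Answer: $\frac{165}{4} \approx 41.25$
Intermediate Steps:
$r = -1$ ($r = \left(-2\right) \frac{1}{2} + \sqrt{0} \left(- \frac{1}{4}\right) = -1 + 0 \left(- \frac{1}{4}\right) = -1 + 0 = -1$)
$X{\left(r \right)} \left(-40\right) + \frac{0 + 10}{h + 17} = \left(-1\right) \left(-40\right) + \frac{0 + 10}{-9 + 17} = 40 + \frac{10}{8} = 40 + 10 \cdot \frac{1}{8} = 40 + \frac{5}{4} = \frac{165}{4}$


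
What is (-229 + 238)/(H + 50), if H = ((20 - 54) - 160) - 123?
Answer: -3/89 ≈ -0.033708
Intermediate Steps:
H = -317 (H = (-34 - 160) - 123 = -194 - 123 = -317)
(-229 + 238)/(H + 50) = (-229 + 238)/(-317 + 50) = 9/(-267) = 9*(-1/267) = -3/89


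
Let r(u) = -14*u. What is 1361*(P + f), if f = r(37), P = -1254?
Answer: -2411692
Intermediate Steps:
f = -518 (f = -14*37 = -518)
1361*(P + f) = 1361*(-1254 - 518) = 1361*(-1772) = -2411692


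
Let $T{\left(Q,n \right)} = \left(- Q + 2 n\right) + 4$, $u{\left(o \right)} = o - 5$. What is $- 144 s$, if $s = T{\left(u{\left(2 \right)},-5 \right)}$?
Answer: $432$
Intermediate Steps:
$u{\left(o \right)} = -5 + o$ ($u{\left(o \right)} = o - 5 = -5 + o$)
$T{\left(Q,n \right)} = 4 - Q + 2 n$
$s = -3$ ($s = 4 - \left(-5 + 2\right) + 2 \left(-5\right) = 4 - -3 - 10 = 4 + 3 - 10 = -3$)
$- 144 s = \left(-144\right) \left(-3\right) = 432$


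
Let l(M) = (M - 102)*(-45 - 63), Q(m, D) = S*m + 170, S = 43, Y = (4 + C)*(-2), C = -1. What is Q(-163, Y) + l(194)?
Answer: -16775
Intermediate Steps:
Y = -6 (Y = (4 - 1)*(-2) = 3*(-2) = -6)
Q(m, D) = 170 + 43*m (Q(m, D) = 43*m + 170 = 170 + 43*m)
l(M) = 11016 - 108*M (l(M) = (-102 + M)*(-108) = 11016 - 108*M)
Q(-163, Y) + l(194) = (170 + 43*(-163)) + (11016 - 108*194) = (170 - 7009) + (11016 - 20952) = -6839 - 9936 = -16775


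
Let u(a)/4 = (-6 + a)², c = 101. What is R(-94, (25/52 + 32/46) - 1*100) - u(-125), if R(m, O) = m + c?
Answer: -68637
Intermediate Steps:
R(m, O) = 101 + m (R(m, O) = m + 101 = 101 + m)
u(a) = 4*(-6 + a)²
R(-94, (25/52 + 32/46) - 1*100) - u(-125) = (101 - 94) - 4*(-6 - 125)² = 7 - 4*(-131)² = 7 - 4*17161 = 7 - 1*68644 = 7 - 68644 = -68637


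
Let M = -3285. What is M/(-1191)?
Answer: 1095/397 ≈ 2.7582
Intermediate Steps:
M/(-1191) = -3285/(-1191) = -3285*(-1/1191) = 1095/397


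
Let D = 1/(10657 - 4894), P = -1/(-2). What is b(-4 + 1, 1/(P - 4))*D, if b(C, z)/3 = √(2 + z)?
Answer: 2*√21/13447 ≈ 0.00068158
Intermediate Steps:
P = ½ (P = -1*(-½) = ½ ≈ 0.50000)
D = 1/5763 ≈ 0.00017352
b(C, z) = 3*√(2 + z)
b(-4 + 1, 1/(P - 4))*D = (3*√(2 + 1/(½ - 4)))*(1/5763) = (3*√(2 + 1/(-7/2)))*(1/5763) = (3*√(2 - 2/7))*(1/5763) = (3*√(12/7))*(1/5763) = (3*(2*√21/7))*(1/5763) = (6*√21/7)*(1/5763) = 2*√21/13447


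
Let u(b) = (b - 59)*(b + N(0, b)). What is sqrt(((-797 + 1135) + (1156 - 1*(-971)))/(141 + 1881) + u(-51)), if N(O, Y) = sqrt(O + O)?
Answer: sqrt(22941379470)/2022 ≈ 74.908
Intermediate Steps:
N(O, Y) = sqrt(2)*sqrt(O) (N(O, Y) = sqrt(2*O) = sqrt(2)*sqrt(O))
u(b) = b*(-59 + b) (u(b) = (b - 59)*(b + sqrt(2)*sqrt(0)) = (-59 + b)*(b + sqrt(2)*0) = (-59 + b)*(b + 0) = (-59 + b)*b = b*(-59 + b))
sqrt(((-797 + 1135) + (1156 - 1*(-971)))/(141 + 1881) + u(-51)) = sqrt(((-797 + 1135) + (1156 - 1*(-971)))/(141 + 1881) - 51*(-59 - 51)) = sqrt((338 + (1156 + 971))/2022 - 51*(-110)) = sqrt((338 + 2127)*(1/2022) + 5610) = sqrt(2465*(1/2022) + 5610) = sqrt(2465/2022 + 5610) = sqrt(11345885/2022) = sqrt(22941379470)/2022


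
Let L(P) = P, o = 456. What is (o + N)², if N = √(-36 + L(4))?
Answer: 207904 + 3648*I*√2 ≈ 2.079e+5 + 5159.1*I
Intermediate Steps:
N = 4*I*√2 (N = √(-36 + 4) = √(-32) = 4*I*√2 ≈ 5.6569*I)
(o + N)² = (456 + 4*I*√2)²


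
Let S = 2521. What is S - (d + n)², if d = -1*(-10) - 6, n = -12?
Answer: 2457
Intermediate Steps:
d = 4 (d = 10 - 6 = 4)
S - (d + n)² = 2521 - (4 - 12)² = 2521 - 1*(-8)² = 2521 - 1*64 = 2521 - 64 = 2457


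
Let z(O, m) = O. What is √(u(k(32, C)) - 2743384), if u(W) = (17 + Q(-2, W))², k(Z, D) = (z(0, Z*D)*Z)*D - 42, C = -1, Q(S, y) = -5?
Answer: 2*I*√685810 ≈ 1656.3*I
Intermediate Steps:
k(Z, D) = -42 (k(Z, D) = (0*Z)*D - 42 = 0*D - 42 = 0 - 42 = -42)
u(W) = 144 (u(W) = (17 - 5)² = 12² = 144)
√(u(k(32, C)) - 2743384) = √(144 - 2743384) = √(-2743240) = 2*I*√685810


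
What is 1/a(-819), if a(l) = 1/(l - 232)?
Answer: -1051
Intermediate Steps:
a(l) = 1/(-232 + l)
1/a(-819) = 1/(1/(-232 - 819)) = 1/(1/(-1051)) = 1/(-1/1051) = -1051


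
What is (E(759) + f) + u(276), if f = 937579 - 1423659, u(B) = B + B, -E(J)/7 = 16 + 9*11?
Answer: -486333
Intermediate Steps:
E(J) = -805 (E(J) = -7*(16 + 9*11) = -7*(16 + 99) = -7*115 = -805)
u(B) = 2*B
f = -486080
(E(759) + f) + u(276) = (-805 - 486080) + 2*276 = -486885 + 552 = -486333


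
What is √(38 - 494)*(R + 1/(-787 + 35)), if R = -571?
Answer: -429393*I*√114/376 ≈ -12193.0*I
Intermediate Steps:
√(38 - 494)*(R + 1/(-787 + 35)) = √(38 - 494)*(-571 + 1/(-787 + 35)) = √(-456)*(-571 + 1/(-752)) = (2*I*√114)*(-571 - 1/752) = (2*I*√114)*(-429393/752) = -429393*I*√114/376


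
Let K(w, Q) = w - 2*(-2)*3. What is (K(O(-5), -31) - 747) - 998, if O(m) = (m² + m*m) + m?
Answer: -1688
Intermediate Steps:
O(m) = m + 2*m² (O(m) = (m² + m²) + m = 2*m² + m = m + 2*m²)
K(w, Q) = 12 + w (K(w, Q) = w + 4*3 = w + 12 = 12 + w)
(K(O(-5), -31) - 747) - 998 = ((12 - 5*(1 + 2*(-5))) - 747) - 998 = ((12 - 5*(1 - 10)) - 747) - 998 = ((12 - 5*(-9)) - 747) - 998 = ((12 + 45) - 747) - 998 = (57 - 747) - 998 = -690 - 998 = -1688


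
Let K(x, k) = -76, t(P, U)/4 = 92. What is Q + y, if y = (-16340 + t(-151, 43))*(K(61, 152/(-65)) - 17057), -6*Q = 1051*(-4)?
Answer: 820946930/3 ≈ 2.7365e+8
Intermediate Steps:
t(P, U) = 368 (t(P, U) = 4*92 = 368)
Q = 2102/3 (Q = -1051*(-4)/6 = -⅙*(-4204) = 2102/3 ≈ 700.67)
y = 273648276 (y = (-16340 + 368)*(-76 - 17057) = -15972*(-17133) = 273648276)
Q + y = 2102/3 + 273648276 = 820946930/3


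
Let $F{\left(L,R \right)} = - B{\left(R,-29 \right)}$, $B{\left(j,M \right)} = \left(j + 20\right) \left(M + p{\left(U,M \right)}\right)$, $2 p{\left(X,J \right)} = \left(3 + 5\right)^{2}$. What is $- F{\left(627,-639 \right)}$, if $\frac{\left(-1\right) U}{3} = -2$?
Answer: $-1857$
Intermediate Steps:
$U = 6$ ($U = \left(-3\right) \left(-2\right) = 6$)
$p{\left(X,J \right)} = 32$ ($p{\left(X,J \right)} = \frac{\left(3 + 5\right)^{2}}{2} = \frac{8^{2}}{2} = \frac{1}{2} \cdot 64 = 32$)
$B{\left(j,M \right)} = \left(20 + j\right) \left(32 + M\right)$ ($B{\left(j,M \right)} = \left(j + 20\right) \left(M + 32\right) = \left(20 + j\right) \left(32 + M\right)$)
$F{\left(L,R \right)} = -60 - 3 R$ ($F{\left(L,R \right)} = - (640 + 20 \left(-29\right) + 32 R - 29 R) = - (640 - 580 + 32 R - 29 R) = - (60 + 3 R) = -60 - 3 R$)
$- F{\left(627,-639 \right)} = - (-60 - -1917) = - (-60 + 1917) = \left(-1\right) 1857 = -1857$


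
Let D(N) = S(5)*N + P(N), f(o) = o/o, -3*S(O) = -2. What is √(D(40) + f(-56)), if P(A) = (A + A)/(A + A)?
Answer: √258/3 ≈ 5.3541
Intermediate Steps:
S(O) = ⅔ (S(O) = -⅓*(-2) = ⅔)
P(A) = 1 (P(A) = (2*A)/((2*A)) = (2*A)*(1/(2*A)) = 1)
f(o) = 1
D(N) = 1 + 2*N/3 (D(N) = 2*N/3 + 1 = 1 + 2*N/3)
√(D(40) + f(-56)) = √((1 + (⅔)*40) + 1) = √((1 + 80/3) + 1) = √(83/3 + 1) = √(86/3) = √258/3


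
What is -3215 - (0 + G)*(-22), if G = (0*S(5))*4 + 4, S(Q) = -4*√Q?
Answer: -3127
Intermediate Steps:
G = 4 (G = (0*(-4*√5))*4 + 4 = 0*4 + 4 = 0 + 4 = 4)
-3215 - (0 + G)*(-22) = -3215 - (0 + 4)*(-22) = -3215 - 4*(-22) = -3215 - 1*(-88) = -3215 + 88 = -3127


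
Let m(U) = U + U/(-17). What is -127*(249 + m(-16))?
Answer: -505079/17 ≈ -29711.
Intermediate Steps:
m(U) = 16*U/17 (m(U) = U + U*(-1/17) = U - U/17 = 16*U/17)
-127*(249 + m(-16)) = -127*(249 + (16/17)*(-16)) = -127*(249 - 256/17) = -127*3977/17 = -505079/17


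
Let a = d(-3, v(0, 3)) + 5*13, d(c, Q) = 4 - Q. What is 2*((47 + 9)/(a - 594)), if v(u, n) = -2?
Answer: -112/523 ≈ -0.21415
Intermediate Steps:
a = 71 (a = (4 - 1*(-2)) + 5*13 = (4 + 2) + 65 = 6 + 65 = 71)
2*((47 + 9)/(a - 594)) = 2*((47 + 9)/(71 - 594)) = 2*(56/(-523)) = 2*(56*(-1/523)) = 2*(-56/523) = -112/523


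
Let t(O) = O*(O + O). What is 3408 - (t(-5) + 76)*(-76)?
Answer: 12984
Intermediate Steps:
t(O) = 2*O**2 (t(O) = O*(2*O) = 2*O**2)
3408 - (t(-5) + 76)*(-76) = 3408 - (2*(-5)**2 + 76)*(-76) = 3408 - (2*25 + 76)*(-76) = 3408 - (50 + 76)*(-76) = 3408 - 126*(-76) = 3408 - 1*(-9576) = 3408 + 9576 = 12984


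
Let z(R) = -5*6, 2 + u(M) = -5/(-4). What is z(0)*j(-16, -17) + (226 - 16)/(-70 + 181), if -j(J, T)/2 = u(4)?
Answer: -1595/37 ≈ -43.108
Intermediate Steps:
u(M) = -¾ (u(M) = -2 - 5/(-4) = -2 - 5*(-¼) = -2 + 5/4 = -¾)
j(J, T) = 3/2 (j(J, T) = -2*(-¾) = 3/2)
z(R) = -30
z(0)*j(-16, -17) + (226 - 16)/(-70 + 181) = -30*3/2 + (226 - 16)/(-70 + 181) = -45 + 210/111 = -45 + 210*(1/111) = -45 + 70/37 = -1595/37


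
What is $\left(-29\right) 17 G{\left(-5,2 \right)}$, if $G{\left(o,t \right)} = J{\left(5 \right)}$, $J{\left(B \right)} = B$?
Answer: $-2465$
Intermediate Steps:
$G{\left(o,t \right)} = 5$
$\left(-29\right) 17 G{\left(-5,2 \right)} = \left(-29\right) 17 \cdot 5 = \left(-493\right) 5 = -2465$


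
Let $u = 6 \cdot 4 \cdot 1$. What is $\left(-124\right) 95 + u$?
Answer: $-11756$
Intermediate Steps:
$u = 24$ ($u = 24 \cdot 1 = 24$)
$\left(-124\right) 95 + u = \left(-124\right) 95 + 24 = -11780 + 24 = -11756$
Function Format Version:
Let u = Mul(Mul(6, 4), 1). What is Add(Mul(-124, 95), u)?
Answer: -11756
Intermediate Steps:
u = 24 (u = Mul(24, 1) = 24)
Add(Mul(-124, 95), u) = Add(Mul(-124, 95), 24) = Add(-11780, 24) = -11756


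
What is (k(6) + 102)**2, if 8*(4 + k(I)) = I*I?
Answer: 42025/4 ≈ 10506.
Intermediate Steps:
k(I) = -4 + I**2/8 (k(I) = -4 + (I*I)/8 = -4 + I**2/8)
(k(6) + 102)**2 = ((-4 + (1/8)*6**2) + 102)**2 = ((-4 + (1/8)*36) + 102)**2 = ((-4 + 9/2) + 102)**2 = (1/2 + 102)**2 = (205/2)**2 = 42025/4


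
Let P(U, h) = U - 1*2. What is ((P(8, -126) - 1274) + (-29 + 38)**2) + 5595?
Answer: 4408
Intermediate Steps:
P(U, h) = -2 + U (P(U, h) = U - 2 = -2 + U)
((P(8, -126) - 1274) + (-29 + 38)**2) + 5595 = (((-2 + 8) - 1274) + (-29 + 38)**2) + 5595 = ((6 - 1274) + 9**2) + 5595 = (-1268 + 81) + 5595 = -1187 + 5595 = 4408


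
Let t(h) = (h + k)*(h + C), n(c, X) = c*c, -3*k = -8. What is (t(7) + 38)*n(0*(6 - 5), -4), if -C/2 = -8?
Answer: 0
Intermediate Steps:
C = 16 (C = -2*(-8) = 16)
k = 8/3 (k = -⅓*(-8) = 8/3 ≈ 2.6667)
n(c, X) = c²
t(h) = (16 + h)*(8/3 + h) (t(h) = (h + 8/3)*(h + 16) = (8/3 + h)*(16 + h) = (16 + h)*(8/3 + h))
(t(7) + 38)*n(0*(6 - 5), -4) = ((128/3 + 7² + (56/3)*7) + 38)*(0*(6 - 5))² = ((128/3 + 49 + 392/3) + 38)*(0*1)² = (667/3 + 38)*0² = (781/3)*0 = 0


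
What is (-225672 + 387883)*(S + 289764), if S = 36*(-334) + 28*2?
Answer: 45061566956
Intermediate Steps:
S = -11968 (S = -12024 + 56 = -11968)
(-225672 + 387883)*(S + 289764) = (-225672 + 387883)*(-11968 + 289764) = 162211*277796 = 45061566956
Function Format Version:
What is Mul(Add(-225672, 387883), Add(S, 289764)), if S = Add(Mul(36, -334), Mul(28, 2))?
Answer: 45061566956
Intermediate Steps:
S = -11968 (S = Add(-12024, 56) = -11968)
Mul(Add(-225672, 387883), Add(S, 289764)) = Mul(Add(-225672, 387883), Add(-11968, 289764)) = Mul(162211, 277796) = 45061566956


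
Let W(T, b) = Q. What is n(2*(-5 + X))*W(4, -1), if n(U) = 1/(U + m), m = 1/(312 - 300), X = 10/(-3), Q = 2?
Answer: -24/199 ≈ -0.12060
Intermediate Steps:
W(T, b) = 2
X = -10/3 (X = 10*(-⅓) = -10/3 ≈ -3.3333)
m = 1/12 ≈ 0.083333
n(U) = 1/(1/12 + U) (n(U) = 1/(U + 1/12) = 1/(1/12 + U))
n(2*(-5 + X))*W(4, -1) = (12/(1 + 12*(2*(-5 - 10/3))))*2 = (12/(1 + 12*(2*(-25/3))))*2 = (12/(1 + 12*(-50/3)))*2 = (12/(1 - 200))*2 = (12/(-199))*2 = (12*(-1/199))*2 = -12/199*2 = -24/199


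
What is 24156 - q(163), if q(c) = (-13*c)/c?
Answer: 24169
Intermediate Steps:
q(c) = -13
24156 - q(163) = 24156 - 1*(-13) = 24156 + 13 = 24169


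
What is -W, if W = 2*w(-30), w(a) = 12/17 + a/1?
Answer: 996/17 ≈ 58.588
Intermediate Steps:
w(a) = 12/17 + a (w(a) = 12*(1/17) + a*1 = 12/17 + a)
W = -996/17 (W = 2*(12/17 - 30) = 2*(-498/17) = -996/17 ≈ -58.588)
-W = -1*(-996/17) = 996/17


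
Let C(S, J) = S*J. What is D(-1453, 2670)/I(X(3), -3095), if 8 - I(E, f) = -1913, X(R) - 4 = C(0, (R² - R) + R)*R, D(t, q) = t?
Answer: -1453/1921 ≈ -0.75638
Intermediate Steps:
C(S, J) = J*S
X(R) = 4 (X(R) = 4 + (((R² - R) + R)*0)*R = 4 + (R²*0)*R = 4 + 0*R = 4 + 0 = 4)
I(E, f) = 1921 (I(E, f) = 8 - 1*(-1913) = 8 + 1913 = 1921)
D(-1453, 2670)/I(X(3), -3095) = -1453/1921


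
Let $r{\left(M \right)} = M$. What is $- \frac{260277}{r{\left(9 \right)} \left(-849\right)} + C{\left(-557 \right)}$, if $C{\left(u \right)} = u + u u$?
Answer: $\frac{788872283}{2547} \approx 3.0973 \cdot 10^{5}$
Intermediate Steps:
$C{\left(u \right)} = u + u^{2}$
$- \frac{260277}{r{\left(9 \right)} \left(-849\right)} + C{\left(-557 \right)} = - \frac{260277}{9 \left(-849\right)} - 557 \left(1 - 557\right) = - \frac{260277}{-7641} - -309692 = \left(-260277\right) \left(- \frac{1}{7641}\right) + 309692 = \frac{86759}{2547} + 309692 = \frac{788872283}{2547}$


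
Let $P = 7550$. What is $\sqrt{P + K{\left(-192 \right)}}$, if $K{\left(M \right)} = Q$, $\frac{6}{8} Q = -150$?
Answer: $35 \sqrt{6} \approx 85.732$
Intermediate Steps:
$Q = -200$ ($Q = \frac{4}{3} \left(-150\right) = -200$)
$K{\left(M \right)} = -200$
$\sqrt{P + K{\left(-192 \right)}} = \sqrt{7550 - 200} = \sqrt{7350} = 35 \sqrt{6}$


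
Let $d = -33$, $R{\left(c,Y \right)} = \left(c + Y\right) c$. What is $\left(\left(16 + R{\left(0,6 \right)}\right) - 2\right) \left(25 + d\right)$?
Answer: $-112$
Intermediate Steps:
$R{\left(c,Y \right)} = c \left(Y + c\right)$ ($R{\left(c,Y \right)} = \left(Y + c\right) c = c \left(Y + c\right)$)
$\left(\left(16 + R{\left(0,6 \right)}\right) - 2\right) \left(25 + d\right) = \left(\left(16 + 0 \left(6 + 0\right)\right) - 2\right) \left(25 - 33\right) = \left(\left(16 + 0 \cdot 6\right) - 2\right) \left(-8\right) = \left(\left(16 + 0\right) - 2\right) \left(-8\right) = \left(16 - 2\right) \left(-8\right) = 14 \left(-8\right) = -112$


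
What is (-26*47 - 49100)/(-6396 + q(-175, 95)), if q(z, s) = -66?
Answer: 8387/1077 ≈ 7.7874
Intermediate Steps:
(-26*47 - 49100)/(-6396 + q(-175, 95)) = (-26*47 - 49100)/(-6396 - 66) = (-1222 - 49100)/(-6462) = -50322*(-1/6462) = 8387/1077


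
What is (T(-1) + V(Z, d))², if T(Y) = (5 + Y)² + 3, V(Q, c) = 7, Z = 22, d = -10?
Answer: 676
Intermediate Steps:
T(Y) = 3 + (5 + Y)²
(T(-1) + V(Z, d))² = ((3 + (5 - 1)²) + 7)² = ((3 + 4²) + 7)² = ((3 + 16) + 7)² = (19 + 7)² = 26² = 676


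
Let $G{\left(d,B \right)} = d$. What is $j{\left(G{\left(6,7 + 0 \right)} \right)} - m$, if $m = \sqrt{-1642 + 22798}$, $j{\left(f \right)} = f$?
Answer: $6 - 2 \sqrt{5289} \approx -139.45$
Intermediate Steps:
$m = 2 \sqrt{5289}$ ($m = \sqrt{21156} = 2 \sqrt{5289} \approx 145.45$)
$j{\left(G{\left(6,7 + 0 \right)} \right)} - m = 6 - 2 \sqrt{5289}$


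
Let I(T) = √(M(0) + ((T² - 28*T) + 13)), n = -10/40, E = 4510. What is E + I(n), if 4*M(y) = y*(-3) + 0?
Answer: 4510 + √321/4 ≈ 4514.5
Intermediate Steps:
n = -¼ (n = -10*1/40 = -¼ ≈ -0.25000)
M(y) = -3*y/4 (M(y) = (y*(-3) + 0)/4 = (-3*y + 0)/4 = (-3*y)/4 = -3*y/4)
I(T) = √(13 + T² - 28*T) (I(T) = √(-¾*0 + ((T² - 28*T) + 13)) = √(0 + (13 + T² - 28*T)) = √(13 + T² - 28*T))
E + I(n) = 4510 + √(13 + (-¼)² - 28*(-¼)) = 4510 + √(13 + 1/16 + 7) = 4510 + √(321/16) = 4510 + √321/4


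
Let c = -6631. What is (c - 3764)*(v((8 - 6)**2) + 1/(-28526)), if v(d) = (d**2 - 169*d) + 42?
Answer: 183254172255/28526 ≈ 6.4241e+6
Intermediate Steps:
v(d) = 42 + d**2 - 169*d
(c - 3764)*(v((8 - 6)**2) + 1/(-28526)) = (-6631 - 3764)*((42 + ((8 - 6)**2)**2 - 169*(8 - 6)**2) + 1/(-28526)) = -10395*((42 + (2**2)**2 - 169*2**2) - 1/28526) = -10395*((42 + 4**2 - 169*4) - 1/28526) = -10395*((42 + 16 - 676) - 1/28526) = -10395*(-618 - 1/28526) = -10395*(-17629069/28526) = 183254172255/28526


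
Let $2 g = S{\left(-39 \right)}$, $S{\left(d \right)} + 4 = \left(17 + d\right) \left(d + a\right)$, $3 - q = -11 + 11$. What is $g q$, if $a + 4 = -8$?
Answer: $1677$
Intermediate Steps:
$a = -12$ ($a = -4 - 8 = -12$)
$q = 3$ ($q = 3 - \left(-11 + 11\right) = 3 - 0 = 3 + 0 = 3$)
$S{\left(d \right)} = -4 + \left(-12 + d\right) \left(17 + d\right)$ ($S{\left(d \right)} = -4 + \left(17 + d\right) \left(d - 12\right) = -4 + \left(17 + d\right) \left(-12 + d\right) = -4 + \left(-12 + d\right) \left(17 + d\right)$)
$g = 559$ ($g = \frac{-208 + \left(-39\right)^{2} + 5 \left(-39\right)}{2} = \frac{-208 + 1521 - 195}{2} = \frac{1}{2} \cdot 1118 = 559$)
$g q = 559 \cdot 3 = 1677$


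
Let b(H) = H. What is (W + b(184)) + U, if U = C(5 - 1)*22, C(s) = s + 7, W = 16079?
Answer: 16505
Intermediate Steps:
C(s) = 7 + s
U = 242 (U = (7 + (5 - 1))*22 = (7 + 4)*22 = 11*22 = 242)
(W + b(184)) + U = (16079 + 184) + 242 = 16263 + 242 = 16505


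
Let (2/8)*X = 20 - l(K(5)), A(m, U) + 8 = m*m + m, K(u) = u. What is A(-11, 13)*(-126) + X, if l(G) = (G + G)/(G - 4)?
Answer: -12812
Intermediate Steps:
A(m, U) = -8 + m + m**2 (A(m, U) = -8 + (m*m + m) = -8 + (m**2 + m) = -8 + (m + m**2) = -8 + m + m**2)
l(G) = 2*G/(-4 + G) (l(G) = (2*G)/(-4 + G) = 2*G/(-4 + G))
X = 40 (X = 4*(20 - 2*5/(-4 + 5)) = 4*(20 - 2*5/1) = 4*(20 - 2*5) = 4*(20 - 1*10) = 4*(20 - 10) = 4*10 = 40)
A(-11, 13)*(-126) + X = (-8 - 11 + (-11)**2)*(-126) + 40 = (-8 - 11 + 121)*(-126) + 40 = 102*(-126) + 40 = -12852 + 40 = -12812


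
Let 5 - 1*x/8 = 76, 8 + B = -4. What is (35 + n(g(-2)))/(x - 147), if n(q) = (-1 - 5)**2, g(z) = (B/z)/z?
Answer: -71/715 ≈ -0.099301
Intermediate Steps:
B = -12 (B = -8 - 4 = -12)
x = -568 (x = 40 - 8*76 = 40 - 608 = -568)
g(z) = -12/z**2 (g(z) = (-12/z)/z = -12/z**2)
n(q) = 36 (n(q) = (-6)**2 = 36)
(35 + n(g(-2)))/(x - 147) = (35 + 36)/(-568 - 147) = 71/(-715) = 71*(-1/715) = -71/715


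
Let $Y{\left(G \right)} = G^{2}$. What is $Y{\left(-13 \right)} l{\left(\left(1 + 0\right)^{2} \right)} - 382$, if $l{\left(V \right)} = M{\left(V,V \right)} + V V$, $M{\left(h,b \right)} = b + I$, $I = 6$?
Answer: $970$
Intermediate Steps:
$M{\left(h,b \right)} = 6 + b$ ($M{\left(h,b \right)} = b + 6 = 6 + b$)
$l{\left(V \right)} = 6 + V + V^{2}$ ($l{\left(V \right)} = \left(6 + V\right) + V V = \left(6 + V\right) + V^{2} = 6 + V + V^{2}$)
$Y{\left(-13 \right)} l{\left(\left(1 + 0\right)^{2} \right)} - 382 = \left(-13\right)^{2} \left(6 + \left(1 + 0\right)^{2} + \left(\left(1 + 0\right)^{2}\right)^{2}\right) - 382 = 169 \left(6 + 1^{2} + \left(1^{2}\right)^{2}\right) - 382 = 169 \left(6 + 1 + 1^{2}\right) - 382 = 169 \left(6 + 1 + 1\right) - 382 = 169 \cdot 8 - 382 = 1352 - 382 = 970$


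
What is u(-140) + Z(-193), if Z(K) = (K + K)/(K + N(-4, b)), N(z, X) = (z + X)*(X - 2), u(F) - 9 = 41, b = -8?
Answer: 4036/73 ≈ 55.288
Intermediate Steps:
u(F) = 50 (u(F) = 9 + 41 = 50)
N(z, X) = (-2 + X)*(X + z) (N(z, X) = (X + z)*(-2 + X) = (-2 + X)*(X + z))
Z(K) = 2*K/(120 + K) (Z(K) = (K + K)/(K + ((-8)**2 - 2*(-8) - 2*(-4) - 8*(-4))) = (2*K)/(K + (64 + 16 + 8 + 32)) = (2*K)/(K + 120) = (2*K)/(120 + K) = 2*K/(120 + K))
u(-140) + Z(-193) = 50 + 2*(-193)/(120 - 193) = 50 + 2*(-193)/(-73) = 50 + 2*(-193)*(-1/73) = 50 + 386/73 = 4036/73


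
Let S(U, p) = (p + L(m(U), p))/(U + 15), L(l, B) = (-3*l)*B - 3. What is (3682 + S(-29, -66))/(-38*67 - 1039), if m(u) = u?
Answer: -57359/50190 ≈ -1.1428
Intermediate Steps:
L(l, B) = -3 - 3*B*l (L(l, B) = -3*B*l - 3 = -3 - 3*B*l)
S(U, p) = (-3 + p - 3*U*p)/(15 + U) (S(U, p) = (p + (-3 - 3*p*U))/(U + 15) = (p + (-3 - 3*U*p))/(15 + U) = (-3 + p - 3*U*p)/(15 + U))
(3682 + S(-29, -66))/(-38*67 - 1039) = (3682 + (-3 - 66 - 3*(-29)*(-66))/(15 - 29))/(-38*67 - 1039) = (3682 + (-3 - 66 - 5742)/(-14))/(-2546 - 1039) = (3682 - 1/14*(-5811))/(-3585) = (3682 + 5811/14)*(-1/3585) = (57359/14)*(-1/3585) = -57359/50190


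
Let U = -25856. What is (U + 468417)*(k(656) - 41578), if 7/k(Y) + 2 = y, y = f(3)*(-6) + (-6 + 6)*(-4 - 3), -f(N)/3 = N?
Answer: -956838567489/52 ≈ -1.8401e+10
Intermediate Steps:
f(N) = -3*N
y = 54 (y = -3*3*(-6) + (-6 + 6)*(-4 - 3) = -9*(-6) + 0*(-7) = 54 + 0 = 54)
k(Y) = 7/52 (k(Y) = 7/(-2 + 54) = 7/52)
(U + 468417)*(k(656) - 41578) = (-25856 + 468417)*(7/52 - 41578) = 442561*(-2162049/52) = -956838567489/52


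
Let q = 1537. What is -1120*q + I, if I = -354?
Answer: -1721794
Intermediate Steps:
-1120*q + I = -1120*1537 - 354 = -1721440 - 354 = -1721794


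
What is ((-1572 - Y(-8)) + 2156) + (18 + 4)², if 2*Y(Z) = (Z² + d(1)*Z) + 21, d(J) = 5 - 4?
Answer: 2059/2 ≈ 1029.5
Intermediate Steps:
d(J) = 1
Y(Z) = 21/2 + Z/2 + Z²/2 (Y(Z) = ((Z² + 1*Z) + 21)/2 = ((Z² + Z) + 21)/2 = ((Z + Z²) + 21)/2 = (21 + Z + Z²)/2 = 21/2 + Z/2 + Z²/2)
((-1572 - Y(-8)) + 2156) + (18 + 4)² = ((-1572 - (21/2 + (½)*(-8) + (½)*(-8)²)) + 2156) + (18 + 4)² = ((-1572 - (21/2 - 4 + (½)*64)) + 2156) + 22² = ((-1572 - (21/2 - 4 + 32)) + 2156) + 484 = ((-1572 - 1*77/2) + 2156) + 484 = ((-1572 - 77/2) + 2156) + 484 = (-3221/2 + 2156) + 484 = 1091/2 + 484 = 2059/2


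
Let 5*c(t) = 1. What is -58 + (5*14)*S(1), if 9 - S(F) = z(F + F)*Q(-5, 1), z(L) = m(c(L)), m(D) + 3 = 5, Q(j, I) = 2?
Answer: 292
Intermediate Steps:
c(t) = ⅕ (c(t) = (⅕)*1 = ⅕)
m(D) = 2 (m(D) = -3 + 5 = 2)
z(L) = 2
S(F) = 5 (S(F) = 9 - 2*2 = 9 - 1*4 = 9 - 4 = 5)
-58 + (5*14)*S(1) = -58 + (5*14)*5 = -58 + 70*5 = -58 + 350 = 292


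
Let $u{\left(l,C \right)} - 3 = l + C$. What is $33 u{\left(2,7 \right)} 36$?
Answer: $14256$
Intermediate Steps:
$u{\left(l,C \right)} = 3 + C + l$ ($u{\left(l,C \right)} = 3 + \left(l + C\right) = 3 + \left(C + l\right) = 3 + C + l$)
$33 u{\left(2,7 \right)} 36 = 33 \left(3 + 7 + 2\right) 36 = 33 \cdot 12 \cdot 36 = 396 \cdot 36 = 14256$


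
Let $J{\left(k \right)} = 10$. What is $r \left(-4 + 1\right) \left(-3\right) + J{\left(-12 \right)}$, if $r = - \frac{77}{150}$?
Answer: $\frac{269}{50} \approx 5.38$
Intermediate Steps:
$r = - \frac{77}{150}$ ($r = \left(-77\right) \frac{1}{150} = - \frac{77}{150} \approx -0.51333$)
$r \left(-4 + 1\right) \left(-3\right) + J{\left(-12 \right)} = - \frac{77 \left(-4 + 1\right) \left(-3\right)}{150} + 10 = - \frac{77 \left(\left(-3\right) \left(-3\right)\right)}{150} + 10 = \left(- \frac{77}{150}\right) 9 + 10 = - \frac{231}{50} + 10 = \frac{269}{50}$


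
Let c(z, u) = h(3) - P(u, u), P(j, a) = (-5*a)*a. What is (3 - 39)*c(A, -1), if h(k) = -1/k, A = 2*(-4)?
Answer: -168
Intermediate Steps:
A = -8
P(j, a) = -5*a²
c(z, u) = -⅓ + 5*u² (c(z, u) = -1/3 - (-5)*u² = -1*⅓ + 5*u² = -⅓ + 5*u²)
(3 - 39)*c(A, -1) = (3 - 39)*(-⅓ + 5*(-1)²) = -36*(-⅓ + 5*1) = -36*(-⅓ + 5) = -36*14/3 = -168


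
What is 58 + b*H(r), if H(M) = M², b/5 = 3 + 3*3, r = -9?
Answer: 4918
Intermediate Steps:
b = 60 (b = 5*(3 + 3*3) = 5*(3 + 9) = 5*12 = 60)
58 + b*H(r) = 58 + 60*(-9)² = 58 + 60*81 = 58 + 4860 = 4918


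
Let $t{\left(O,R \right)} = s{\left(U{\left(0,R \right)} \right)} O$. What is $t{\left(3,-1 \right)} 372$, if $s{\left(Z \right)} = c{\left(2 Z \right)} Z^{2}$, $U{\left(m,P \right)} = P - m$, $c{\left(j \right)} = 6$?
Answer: $6696$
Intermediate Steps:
$s{\left(Z \right)} = 6 Z^{2}$
$t{\left(O,R \right)} = 6 O R^{2}$ ($t{\left(O,R \right)} = 6 \left(R - 0\right)^{2} O = 6 \left(R + 0\right)^{2} O = 6 R^{2} O = 6 O R^{2}$)
$t{\left(3,-1 \right)} 372 = 6 \cdot 3 \left(-1\right)^{2} \cdot 372 = 6 \cdot 3 \cdot 1 \cdot 372 = 18 \cdot 372 = 6696$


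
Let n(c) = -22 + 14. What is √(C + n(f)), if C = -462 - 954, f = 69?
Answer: 4*I*√89 ≈ 37.736*I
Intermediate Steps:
C = -1416
n(c) = -8
√(C + n(f)) = √(-1416 - 8) = √(-1424) = 4*I*√89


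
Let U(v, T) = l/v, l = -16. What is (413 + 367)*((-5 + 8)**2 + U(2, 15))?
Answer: 780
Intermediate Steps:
U(v, T) = -16/v
(413 + 367)*((-5 + 8)**2 + U(2, 15)) = (413 + 367)*((-5 + 8)**2 - 16/2) = 780*(3**2 - 16*1/2) = 780*(9 - 8) = 780*1 = 780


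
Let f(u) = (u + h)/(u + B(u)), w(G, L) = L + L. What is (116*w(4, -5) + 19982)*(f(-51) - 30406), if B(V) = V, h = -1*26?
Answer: -9728887895/17 ≈ -5.7229e+8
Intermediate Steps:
h = -26
w(G, L) = 2*L
f(u) = (-26 + u)/(2*u) (f(u) = (u - 26)/(u + u) = (-26 + u)/((2*u)) = (-26 + u)*(1/(2*u)) = (-26 + u)/(2*u))
(116*w(4, -5) + 19982)*(f(-51) - 30406) = (116*(2*(-5)) + 19982)*((½)*(-26 - 51)/(-51) - 30406) = (116*(-10) + 19982)*((½)*(-1/51)*(-77) - 30406) = (-1160 + 19982)*(77/102 - 30406) = 18822*(-3101335/102) = -9728887895/17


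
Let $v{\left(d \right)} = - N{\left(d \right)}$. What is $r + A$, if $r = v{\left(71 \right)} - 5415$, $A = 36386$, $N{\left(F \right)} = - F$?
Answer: $31042$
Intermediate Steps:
$v{\left(d \right)} = d$ ($v{\left(d \right)} = - \left(-1\right) d = d$)
$r = -5344$ ($r = 71 - 5415 = -5344$)
$r + A = -5344 + 36386 = 31042$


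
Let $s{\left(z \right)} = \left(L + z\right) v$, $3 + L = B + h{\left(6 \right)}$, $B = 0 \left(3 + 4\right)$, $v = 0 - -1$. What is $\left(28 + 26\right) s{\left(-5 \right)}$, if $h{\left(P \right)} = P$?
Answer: $-108$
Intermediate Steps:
$v = 1$ ($v = 0 + 1 = 1$)
$B = 0$ ($B = 0 \cdot 7 = 0$)
$L = 3$ ($L = -3 + \left(0 + 6\right) = -3 + 6 = 3$)
$s{\left(z \right)} = 3 + z$ ($s{\left(z \right)} = \left(3 + z\right) 1 = 3 + z$)
$\left(28 + 26\right) s{\left(-5 \right)} = \left(28 + 26\right) \left(3 - 5\right) = 54 \left(-2\right) = -108$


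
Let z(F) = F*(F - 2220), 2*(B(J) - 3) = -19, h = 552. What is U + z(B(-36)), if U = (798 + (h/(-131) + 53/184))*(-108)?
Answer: -859160261/12052 ≈ -71288.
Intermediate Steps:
B(J) = -13/2 (B(J) = 3 + (½)*(-19) = 3 - 19/2 = -13/2)
z(F) = F*(-2220 + F)
U = -516789909/6026 (U = (798 + (552/(-131) + 53/184))*(-108) = (798 + (552*(-1/131) + 53*(1/184)))*(-108) = (798 + (-552/131 + 53/184))*(-108) = (798 - 94625/24104)*(-108) = (19140367/24104)*(-108) = -516789909/6026 ≈ -85760.)
U + z(B(-36)) = -516789909/6026 - 13*(-2220 - 13/2)/2 = -516789909/6026 - 13/2*(-4453/2) = -516789909/6026 + 57889/4 = -859160261/12052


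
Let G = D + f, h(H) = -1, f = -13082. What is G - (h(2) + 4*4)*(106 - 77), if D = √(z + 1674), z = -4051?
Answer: -13517 + I*√2377 ≈ -13517.0 + 48.755*I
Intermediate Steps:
D = I*√2377 (D = √(-4051 + 1674) = √(-2377) = I*√2377 ≈ 48.755*I)
G = -13082 + I*√2377 (G = I*√2377 - 13082 = -13082 + I*√2377 ≈ -13082.0 + 48.755*I)
G - (h(2) + 4*4)*(106 - 77) = (-13082 + I*√2377) - (-1 + 4*4)*(106 - 77) = (-13082 + I*√2377) - (-1 + 16)*29 = (-13082 + I*√2377) - 15*29 = (-13082 + I*√2377) - 1*435 = (-13082 + I*√2377) - 435 = -13517 + I*√2377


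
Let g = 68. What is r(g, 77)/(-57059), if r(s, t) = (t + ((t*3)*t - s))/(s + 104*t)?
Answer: -1483/38400707 ≈ -3.8619e-5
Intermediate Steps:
r(s, t) = (t - s + 3*t**2)/(s + 104*t) (r(s, t) = (t + ((3*t)*t - s))/(s + 104*t) = (t + (3*t**2 - s))/(s + 104*t) = (t + (-s + 3*t**2))/(s + 104*t) = (t - s + 3*t**2)/(s + 104*t))
r(g, 77)/(-57059) = ((77 - 1*68 + 3*77**2)/(68 + 104*77))/(-57059) = ((77 - 68 + 3*5929)/(68 + 8008))*(-1/57059) = ((77 - 68 + 17787)/8076)*(-1/57059) = ((1/8076)*17796)*(-1/57059) = (1483/673)*(-1/57059) = -1483/38400707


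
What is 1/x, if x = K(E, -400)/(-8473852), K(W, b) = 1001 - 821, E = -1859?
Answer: -2118463/45 ≈ -47077.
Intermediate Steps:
K(W, b) = 180
x = -45/2118463 (x = 180/(-8473852) = 180*(-1/8473852) = -45/2118463 ≈ -2.1242e-5)
1/x = 1/(-45/2118463) = -2118463/45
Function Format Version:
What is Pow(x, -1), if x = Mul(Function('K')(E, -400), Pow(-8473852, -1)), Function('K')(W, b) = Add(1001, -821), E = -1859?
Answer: Rational(-2118463, 45) ≈ -47077.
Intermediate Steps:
Function('K')(W, b) = 180
x = Rational(-45, 2118463) (x = Mul(180, Pow(-8473852, -1)) = Mul(180, Rational(-1, 8473852)) = Rational(-45, 2118463) ≈ -2.1242e-5)
Pow(x, -1) = Pow(Rational(-45, 2118463), -1) = Rational(-2118463, 45)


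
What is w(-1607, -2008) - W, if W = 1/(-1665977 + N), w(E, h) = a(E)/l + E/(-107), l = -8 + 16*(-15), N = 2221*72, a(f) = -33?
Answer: 605539062891/39964940840 ≈ 15.152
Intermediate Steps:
N = 159912
l = -248 (l = -8 - 240 = -248)
w(E, h) = 33/248 - E/107 (w(E, h) = -33/(-248) + E/(-107) = -33*(-1/248) + E*(-1/107) = 33/248 - E/107)
W = -1/1506065 (W = 1/(-1665977 + 159912) = 1/(-1506065) = -1/1506065 ≈ -6.6398e-7)
w(-1607, -2008) - W = (33/248 - 1/107*(-1607)) - 1*(-1/1506065) = (33/248 + 1607/107) + 1/1506065 = 402067/26536 + 1/1506065 = 605539062891/39964940840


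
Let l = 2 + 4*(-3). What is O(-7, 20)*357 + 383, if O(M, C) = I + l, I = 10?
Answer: 383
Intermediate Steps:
l = -10 (l = 2 - 12 = -10)
O(M, C) = 0 (O(M, C) = 10 - 10 = 0)
O(-7, 20)*357 + 383 = 0*357 + 383 = 0 + 383 = 383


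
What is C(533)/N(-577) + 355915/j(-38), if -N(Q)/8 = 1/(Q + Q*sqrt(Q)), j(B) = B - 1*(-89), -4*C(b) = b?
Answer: -4295311/1632 - 307541*I*sqrt(577)/32 ≈ -2631.9 - 2.3086e+5*I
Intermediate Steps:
C(b) = -b/4
j(B) = 89 + B (j(B) = B + 89 = 89 + B)
N(Q) = -8/(Q + Q**(3/2)) (N(Q) = -8/(Q + Q*sqrt(Q)) = -8/(Q + Q**(3/2)))
C(533)/N(-577) + 355915/j(-38) = (-1/4*533)/((-8/(-577 + (-577)**(3/2)))) + 355915/(89 - 38) = -(307541/32 + 307541*I*sqrt(577)/32) + 355915/51 = -533*(577/8 + 577*I*sqrt(577)/8)/4 + 355915*(1/51) = (-307541/32 - 307541*I*sqrt(577)/32) + 355915/51 = -4295311/1632 - 307541*I*sqrt(577)/32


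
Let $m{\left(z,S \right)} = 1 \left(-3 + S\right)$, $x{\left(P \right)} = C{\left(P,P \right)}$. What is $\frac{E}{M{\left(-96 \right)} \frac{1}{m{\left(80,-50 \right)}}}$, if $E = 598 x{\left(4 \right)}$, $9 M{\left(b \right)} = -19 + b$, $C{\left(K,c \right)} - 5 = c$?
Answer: $\frac{111618}{5} \approx 22324.0$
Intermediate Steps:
$C{\left(K,c \right)} = 5 + c$
$x{\left(P \right)} = 5 + P$
$M{\left(b \right)} = - \frac{19}{9} + \frac{b}{9}$ ($M{\left(b \right)} = \frac{-19 + b}{9} = - \frac{19}{9} + \frac{b}{9}$)
$m{\left(z,S \right)} = -3 + S$
$E = 5382$ ($E = 598 \left(5 + 4\right) = 598 \cdot 9 = 5382$)
$\frac{E}{M{\left(-96 \right)} \frac{1}{m{\left(80,-50 \right)}}} = \frac{5382}{\left(- \frac{19}{9} + \frac{1}{9} \left(-96\right)\right) \frac{1}{-3 - 50}} = \frac{5382}{\left(- \frac{19}{9} - \frac{32}{3}\right) \frac{1}{-53}} = \frac{5382}{\left(- \frac{115}{9}\right) \left(- \frac{1}{53}\right)} = \frac{5382}{\frac{115}{477}} = 5382 \cdot \frac{477}{115} = \frac{111618}{5}$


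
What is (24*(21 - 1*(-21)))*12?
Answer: 12096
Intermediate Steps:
(24*(21 - 1*(-21)))*12 = (24*(21 + 21))*12 = (24*42)*12 = 1008*12 = 12096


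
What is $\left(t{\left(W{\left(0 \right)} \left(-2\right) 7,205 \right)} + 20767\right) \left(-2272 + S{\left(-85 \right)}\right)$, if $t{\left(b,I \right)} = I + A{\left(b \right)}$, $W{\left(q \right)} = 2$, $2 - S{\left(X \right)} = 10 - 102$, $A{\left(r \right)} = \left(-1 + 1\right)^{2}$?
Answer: $-45677016$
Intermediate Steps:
$A{\left(r \right)} = 0$ ($A{\left(r \right)} = 0^{2} = 0$)
$S{\left(X \right)} = 94$ ($S{\left(X \right)} = 2 - \left(10 - 102\right) = 2 - -92 = 2 + 92 = 94$)
$t{\left(b,I \right)} = I$ ($t{\left(b,I \right)} = I + 0 = I$)
$\left(t{\left(W{\left(0 \right)} \left(-2\right) 7,205 \right)} + 20767\right) \left(-2272 + S{\left(-85 \right)}\right) = \left(205 + 20767\right) \left(-2272 + 94\right) = 20972 \left(-2178\right) = -45677016$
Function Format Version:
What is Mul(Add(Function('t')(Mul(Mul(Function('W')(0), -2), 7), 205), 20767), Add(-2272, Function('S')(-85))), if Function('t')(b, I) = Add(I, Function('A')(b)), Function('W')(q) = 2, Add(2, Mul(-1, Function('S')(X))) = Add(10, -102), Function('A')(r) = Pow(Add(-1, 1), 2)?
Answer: -45677016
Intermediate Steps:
Function('A')(r) = 0 (Function('A')(r) = Pow(0, 2) = 0)
Function('S')(X) = 94 (Function('S')(X) = Add(2, Mul(-1, Add(10, -102))) = Add(2, Mul(-1, -92)) = Add(2, 92) = 94)
Function('t')(b, I) = I (Function('t')(b, I) = Add(I, 0) = I)
Mul(Add(Function('t')(Mul(Mul(Function('W')(0), -2), 7), 205), 20767), Add(-2272, Function('S')(-85))) = Mul(Add(205, 20767), Add(-2272, 94)) = Mul(20972, -2178) = -45677016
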